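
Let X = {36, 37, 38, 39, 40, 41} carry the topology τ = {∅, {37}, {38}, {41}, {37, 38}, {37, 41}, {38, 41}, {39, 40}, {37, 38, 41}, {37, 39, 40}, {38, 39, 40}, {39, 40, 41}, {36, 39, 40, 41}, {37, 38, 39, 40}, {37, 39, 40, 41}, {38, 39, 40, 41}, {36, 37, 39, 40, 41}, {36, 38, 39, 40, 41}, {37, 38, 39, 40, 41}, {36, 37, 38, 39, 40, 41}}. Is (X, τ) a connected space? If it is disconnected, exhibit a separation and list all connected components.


(X, τ) is disconnected; components = [{37}, {38}, {36, 39, 40, 41}].

Find clopen sets (U ∈ τ with X ∖ U ∈ τ):
  U = ∅, X ∖ U = {36, 37, 38, 39, 40, 41} — both open, so U is clopen.
  U = {37}, X ∖ U = {36, 38, 39, 40, 41} — both open, so U is clopen.
  U = {38}, X ∖ U = {36, 37, 39, 40, 41} — both open, so U is clopen.
  U = {37, 38}, X ∖ U = {36, 39, 40, 41} — both open, so U is clopen.
  U = {36, 39, 40, 41}, X ∖ U = {37, 38} — both open, so U is clopen.
  U = {36, 37, 39, 40, 41}, X ∖ U = {38} — both open, so U is clopen.
  U = {36, 38, 39, 40, 41}, X ∖ U = {37} — both open, so U is clopen.
  U = {36, 37, 38, 39, 40, 41}, X ∖ U = ∅ — both open, so U is clopen.
Nontrivial clopen(s) exist: e.g. {36, 39, 40, 41}. So (X, τ) is disconnected.
Compute connected components by grouping points that agree on all clopens:
  component: {37}
  component: {38}
  component: {36, 39, 40, 41}


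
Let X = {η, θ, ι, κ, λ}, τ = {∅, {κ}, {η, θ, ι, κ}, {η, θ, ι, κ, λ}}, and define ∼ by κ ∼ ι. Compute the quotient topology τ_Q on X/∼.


X/∼ = {[η], [θ], [ι=κ], [λ]}; |τ_Q| = 3.

Equivalence classes: [η], [θ], [ι=κ], [λ].
Quotient map π: X → X/∼ sends η ↦ [η], θ ↦ [θ], ι ↦ [ι=κ], κ ↦ [ι=κ], λ ↦ [λ].
For each subset V ⊆ X/∼, compute π^{-1}(V) ⊆ X and check whether π^{-1}(V) ∈ τ. V is open in τ_Q iff π^{-1}(V) ∈ τ.
  V = {}: π^{-1}(V) = ∅ ∈ τ ✓.
  V = {[η]}: π^{-1}(V) = {η} ∉ τ ✗.
  V = {[θ]}: π^{-1}(V) = {θ} ∉ τ ✗.
  V = {[η], [θ]}: π^{-1}(V) = {η, θ} ∉ τ ✗.
  V = {[ι=κ]}: π^{-1}(V) = {ι, κ} ∉ τ ✗.
  V = {[η], [ι=κ]}: π^{-1}(V) = {η, ι, κ} ∉ τ ✗.
  V = {[θ], [ι=κ]}: π^{-1}(V) = {θ, ι, κ} ∉ τ ✗.
  V = {[η], [θ], [ι=κ]}: π^{-1}(V) = {η, θ, ι, κ} ∈ τ ✓.
  V = {[λ]}: π^{-1}(V) = {λ} ∉ τ ✗.
  V = {[η], [λ]}: π^{-1}(V) = {η, λ} ∉ τ ✗.
  V = {[θ], [λ]}: π^{-1}(V) = {θ, λ} ∉ τ ✗.
  V = {[η], [θ], [λ]}: π^{-1}(V) = {η, θ, λ} ∉ τ ✗.
  V = {[ι=κ], [λ]}: π^{-1}(V) = {ι, κ, λ} ∉ τ ✗.
  V = {[η], [ι=κ], [λ]}: π^{-1}(V) = {η, ι, κ, λ} ∉ τ ✗.
  V = {[θ], [ι=κ], [λ]}: π^{-1}(V) = {θ, ι, κ, λ} ∉ τ ✗.
  V = {[η], [θ], [ι=κ], [λ]}: π^{-1}(V) = {η, θ, ι, κ, λ} ∈ τ ✓.
Open sets in the quotient: τ_Q = {{}, {[η], [θ], [ι=κ]}, {[η], [θ], [ι=κ], [λ]}} (3 elements).


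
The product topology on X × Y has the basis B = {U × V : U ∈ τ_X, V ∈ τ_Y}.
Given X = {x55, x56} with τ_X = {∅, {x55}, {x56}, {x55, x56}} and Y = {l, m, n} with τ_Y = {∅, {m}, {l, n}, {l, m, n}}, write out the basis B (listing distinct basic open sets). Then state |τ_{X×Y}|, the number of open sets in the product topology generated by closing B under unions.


Basis B = {∅ × ∅, {x55} × {m}, {x56} × {m}, {x55} × {l, n}, {x55, x56} × {m}, {x56} × {l, n}, {x55} × {l, m, n}, {x56} × {l, m, n}, {x55, x56} × {l, n}, {x55, x56} × {l, m, n}}; |τ_{X×Y}| = 16.

Enumerate products U × V with U ∈ τ_X, V ∈ τ_Y (deduplicated):
  ∅ × ∅ = {} (∅)
  {x55} × {m} = {(x55,m)}
  {x56} × {m} = {(x56,m)}
  {x55} × {l, n} = {(x55,l), (x55,n)}
  {x55, x56} × {m} = {(x55,m), (x56,m)}
  {x56} × {l, n} = {(x56,l), (x56,n)}
  {x55} × {l, m, n} = {(x55,l), (x55,m), (x55,n)}
  {x56} × {l, m, n} = {(x56,l), (x56,m), (x56,n)}
  {x55, x56} × {l, n} = {(x55,l), (x55,n), (x56,l), (x56,n)}
  {x55, x56} × {l, m, n} = {(x55,l), (x55,m), (x55,n), (x56,l), (x56,m), (x56,n)}
These 10 distinct sets form the basis B.
Close under arbitrary unions to get τ_{X×Y}; counting gives |τ_{X×Y}| = 16.


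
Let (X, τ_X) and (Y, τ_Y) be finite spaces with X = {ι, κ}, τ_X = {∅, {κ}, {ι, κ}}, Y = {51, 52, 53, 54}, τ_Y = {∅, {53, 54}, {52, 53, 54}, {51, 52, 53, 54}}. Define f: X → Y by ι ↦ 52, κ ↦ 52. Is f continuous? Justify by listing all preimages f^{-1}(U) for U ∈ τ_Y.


f IS continuous.

Compute f^{-1}(U) for each U ∈ τ_Y:
  U = ∅: f^{-1}(U) = ∅ ∈ τ_X ✓.
  U = {53, 54}: f^{-1}(U) = ∅ ∈ τ_X ✓.
  U = {52, 53, 54}: f^{-1}(U) = {ι, κ} ∈ τ_X ✓.
  U = {51, 52, 53, 54}: f^{-1}(U) = {ι, κ} ∈ τ_X ✓.
Every preimage lies in τ_X, so f IS continuous.


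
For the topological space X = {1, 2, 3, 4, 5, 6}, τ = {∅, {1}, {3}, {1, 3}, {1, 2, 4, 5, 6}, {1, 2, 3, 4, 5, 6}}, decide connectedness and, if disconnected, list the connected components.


(X, τ) is disconnected; components = [{3}, {1, 2, 4, 5, 6}].

Find clopen sets (U ∈ τ with X ∖ U ∈ τ):
  U = ∅, X ∖ U = {1, 2, 3, 4, 5, 6} — both open, so U is clopen.
  U = {3}, X ∖ U = {1, 2, 4, 5, 6} — both open, so U is clopen.
  U = {1, 2, 4, 5, 6}, X ∖ U = {3} — both open, so U is clopen.
  U = {1, 2, 3, 4, 5, 6}, X ∖ U = ∅ — both open, so U is clopen.
Nontrivial clopen(s) exist: e.g. {3}. So (X, τ) is disconnected.
Compute connected components by grouping points that agree on all clopens:
  component: {3}
  component: {1, 2, 4, 5, 6}


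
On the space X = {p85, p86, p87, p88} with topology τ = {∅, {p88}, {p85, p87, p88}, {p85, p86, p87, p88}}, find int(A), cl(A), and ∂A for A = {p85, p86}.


int(A) = ∅, cl(A) = {p85, p86, p87}, ∂A = {p85, p86, p87}.

Closed sets in (X, τ) are complements of opens:
  closed(X, τ) = {∅, {p86}, {p85, p86, p87}, {p85, p86, p87, p88}}.
int(A) = ⋃ {U ∈ τ : U ⊆ A}. Opens contained in A: ∅.
Taking the union of these: int(A) = ∅.
cl(A) = ⋂ {C closed : A ⊆ C}. Closed sets containing A: {p85, p86, p87}, {p85, p86, p87, p88}.
Intersecting these: cl(A) = {p85, p86, p87}.
∂A = cl(A) ∖ int(A) = {p85, p86, p87} ∖ ∅ = {p85, p86, p87}.


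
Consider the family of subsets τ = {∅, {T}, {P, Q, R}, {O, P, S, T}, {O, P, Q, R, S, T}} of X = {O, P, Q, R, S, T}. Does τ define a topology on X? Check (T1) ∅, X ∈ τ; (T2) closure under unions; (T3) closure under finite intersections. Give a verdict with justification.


τ is NOT a topology on X.

Axiom (T1): ∅ ∈ τ? Yes; X ∈ τ? Yes.
Axiom (T2/T3): check pairwise unions and intersections of members of τ.
Counterexample for (T2): {T} ∪ {P, Q, R} = {P, Q, R, T} ∉ τ. Therefore τ is NOT a topology.


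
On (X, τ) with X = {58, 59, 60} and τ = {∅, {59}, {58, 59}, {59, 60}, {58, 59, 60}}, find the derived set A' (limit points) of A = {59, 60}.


A' = {58, 60}

For each x ∈ X, list the open sets U ∈ τ with x ∈ U, then check whether U ∩ (A ∖ {x}) ≠ ∅ for every such U.
  x = 58: opens ∋ x are {58, 59}, {58, 59, 60}; each meets A ∖ {58}, so x IS a limit point.
  x = 59: open {59} ∋ x has {59} ∩ (A ∖ {59}) = ∅, so x is NOT a limit point.
  x = 60: opens ∋ x are {59, 60}, {58, 59, 60}; each meets A ∖ {60}, so x IS a limit point.
Collecting: A' = {58, 60}.


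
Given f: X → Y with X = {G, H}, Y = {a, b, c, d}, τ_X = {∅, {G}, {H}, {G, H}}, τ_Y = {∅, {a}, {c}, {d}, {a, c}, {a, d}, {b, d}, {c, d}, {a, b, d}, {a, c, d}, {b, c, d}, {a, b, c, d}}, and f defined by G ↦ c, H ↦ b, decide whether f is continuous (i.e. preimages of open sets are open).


f IS continuous.

Compute f^{-1}(U) for each U ∈ τ_Y:
  U = ∅: f^{-1}(U) = ∅ ∈ τ_X ✓.
  U = {a}: f^{-1}(U) = ∅ ∈ τ_X ✓.
  U = {c}: f^{-1}(U) = {G} ∈ τ_X ✓.
  U = {d}: f^{-1}(U) = ∅ ∈ τ_X ✓.
  U = {a, c}: f^{-1}(U) = {G} ∈ τ_X ✓.
  U = {a, d}: f^{-1}(U) = ∅ ∈ τ_X ✓.
  U = {b, d}: f^{-1}(U) = {H} ∈ τ_X ✓.
  U = {c, d}: f^{-1}(U) = {G} ∈ τ_X ✓.
  U = {a, b, d}: f^{-1}(U) = {H} ∈ τ_X ✓.
  U = {a, c, d}: f^{-1}(U) = {G} ∈ τ_X ✓.
  U = {b, c, d}: f^{-1}(U) = {G, H} ∈ τ_X ✓.
  U = {a, b, c, d}: f^{-1}(U) = {G, H} ∈ τ_X ✓.
Every preimage lies in τ_X, so f IS continuous.


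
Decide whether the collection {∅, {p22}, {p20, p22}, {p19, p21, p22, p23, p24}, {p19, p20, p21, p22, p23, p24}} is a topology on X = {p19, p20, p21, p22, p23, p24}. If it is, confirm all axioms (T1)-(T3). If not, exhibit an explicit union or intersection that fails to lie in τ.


τ IS a topology on X.

Axiom (T1): ∅ ∈ τ? Yes; X ∈ τ? Yes.
Axiom (T2/T3): check pairwise unions and intersections of members of τ.
All pairwise intersections and unions checked — each lies in τ. Therefore τ satisfies (T1), (T2), (T3): it IS a topology on X.


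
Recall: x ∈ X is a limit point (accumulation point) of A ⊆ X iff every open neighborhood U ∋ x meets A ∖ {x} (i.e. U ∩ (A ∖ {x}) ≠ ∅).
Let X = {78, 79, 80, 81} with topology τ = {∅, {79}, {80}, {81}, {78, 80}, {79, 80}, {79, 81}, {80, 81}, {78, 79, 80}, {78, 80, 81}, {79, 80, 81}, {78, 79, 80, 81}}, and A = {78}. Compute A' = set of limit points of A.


A' = ∅

For each x ∈ X, list the open sets U ∈ τ with x ∈ U, then check whether U ∩ (A ∖ {x}) ≠ ∅ for every such U.
  x = 78: open {78, 80} ∋ x has {78, 80} ∩ (A ∖ {78}) = ∅, so x is NOT a limit point.
  x = 79: open {79} ∋ x has {79} ∩ (A ∖ {79}) = ∅, so x is NOT a limit point.
  x = 80: open {80} ∋ x has {80} ∩ (A ∖ {80}) = ∅, so x is NOT a limit point.
  x = 81: open {81} ∋ x has {81} ∩ (A ∖ {81}) = ∅, so x is NOT a limit point.
Collecting: A' = ∅.


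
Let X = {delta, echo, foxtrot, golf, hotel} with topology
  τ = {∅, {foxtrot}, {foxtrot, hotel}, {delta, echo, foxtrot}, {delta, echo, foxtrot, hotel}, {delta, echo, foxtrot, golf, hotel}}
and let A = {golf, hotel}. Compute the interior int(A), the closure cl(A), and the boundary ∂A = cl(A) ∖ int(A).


int(A) = ∅, cl(A) = {golf, hotel}, ∂A = {golf, hotel}.

Closed sets in (X, τ) are complements of opens:
  closed(X, τ) = {∅, {golf}, {golf, hotel}, {delta, echo, golf}, {delta, echo, golf, hotel}, {delta, echo, foxtrot, golf, hotel}}.
int(A) = ⋃ {U ∈ τ : U ⊆ A}. Opens contained in A: ∅.
Taking the union of these: int(A) = ∅.
cl(A) = ⋂ {C closed : A ⊆ C}. Closed sets containing A: {golf, hotel}, {delta, echo, golf, hotel}, {delta, echo, foxtrot, golf, hotel}.
Intersecting these: cl(A) = {golf, hotel}.
∂A = cl(A) ∖ int(A) = {golf, hotel} ∖ ∅ = {golf, hotel}.


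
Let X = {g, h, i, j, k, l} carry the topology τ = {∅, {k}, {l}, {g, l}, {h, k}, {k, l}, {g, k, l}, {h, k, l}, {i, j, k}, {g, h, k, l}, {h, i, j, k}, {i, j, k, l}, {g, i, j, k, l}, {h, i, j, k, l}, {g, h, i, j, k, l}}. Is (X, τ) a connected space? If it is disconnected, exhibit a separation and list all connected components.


(X, τ) is disconnected; components = [{g, l}, {h, i, j, k}].

Find clopen sets (U ∈ τ with X ∖ U ∈ τ):
  U = ∅, X ∖ U = {g, h, i, j, k, l} — both open, so U is clopen.
  U = {g, l}, X ∖ U = {h, i, j, k} — both open, so U is clopen.
  U = {h, i, j, k}, X ∖ U = {g, l} — both open, so U is clopen.
  U = {g, h, i, j, k, l}, X ∖ U = ∅ — both open, so U is clopen.
Nontrivial clopen(s) exist: e.g. {h, i, j, k}. So (X, τ) is disconnected.
Compute connected components by grouping points that agree on all clopens:
  component: {g, l}
  component: {h, i, j, k}


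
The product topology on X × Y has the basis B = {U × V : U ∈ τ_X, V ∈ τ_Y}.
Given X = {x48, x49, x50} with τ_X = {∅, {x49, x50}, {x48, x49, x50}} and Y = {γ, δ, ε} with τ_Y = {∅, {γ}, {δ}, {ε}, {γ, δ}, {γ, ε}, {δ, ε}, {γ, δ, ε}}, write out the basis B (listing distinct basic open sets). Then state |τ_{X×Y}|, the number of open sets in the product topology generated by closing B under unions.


Basis B = {∅ × ∅, {x49, x50} × {γ}, {x49, x50} × {δ}, {x49, x50} × {ε}, {x48, x49, x50} × {γ}, {x48, x49, x50} × {δ}, {x48, x49, x50} × {ε}, {x49, x50} × {γ, δ}, {x49, x50} × {γ, ε}, {x49, x50} × {δ, ε}, {x48, x49, x50} × {γ, δ}, {x48, x49, x50} × {γ, ε}, {x48, x49, x50} × {δ, ε}, {x49, x50} × {γ, δ, ε}, {x48, x49, x50} × {γ, δ, ε}}; |τ_{X×Y}| = 27.

Enumerate products U × V with U ∈ τ_X, V ∈ τ_Y (deduplicated):
  ∅ × ∅ = {} (∅)
  {x49, x50} × {γ} = {(x49,γ), (x50,γ)}
  {x49, x50} × {δ} = {(x49,δ), (x50,δ)}
  {x49, x50} × {ε} = {(x49,ε), (x50,ε)}
  {x48, x49, x50} × {γ} = {(x48,γ), (x49,γ), (x50,γ)}
  {x48, x49, x50} × {δ} = {(x48,δ), (x49,δ), (x50,δ)}
  {x48, x49, x50} × {ε} = {(x48,ε), (x49,ε), (x50,ε)}
  {x49, x50} × {γ, δ} = {(x49,γ), (x49,δ), (x50,γ), (x50,δ)}
  {x49, x50} × {γ, ε} = {(x49,γ), (x49,ε), (x50,γ), (x50,ε)}
  {x49, x50} × {δ, ε} = {(x49,δ), (x49,ε), (x50,δ), (x50,ε)}
  {x48, x49, x50} × {γ, δ} = {(x48,γ), (x48,δ), (x49,γ), (x49,δ), (x50,γ), (x50,δ)}
  {x48, x49, x50} × {γ, ε} = {(x48,γ), (x48,ε), (x49,γ), (x49,ε), (x50,γ), (x50,ε)}
  {x48, x49, x50} × {δ, ε} = {(x48,δ), (x48,ε), (x49,δ), (x49,ε), (x50,δ), (x50,ε)}
  {x49, x50} × {γ, δ, ε} = {(x49,γ), (x49,δ), (x49,ε), (x50,γ), (x50,δ), (x50,ε)}
  {x48, x49, x50} × {γ, δ, ε} = {(x48,γ), (x48,δ), (x48,ε), (x49,γ), (x49,δ), (x49,ε), (x50,γ), (x50,δ), (x50,ε)}
These 15 distinct sets form the basis B.
Close under arbitrary unions to get τ_{X×Y}; counting gives |τ_{X×Y}| = 27.


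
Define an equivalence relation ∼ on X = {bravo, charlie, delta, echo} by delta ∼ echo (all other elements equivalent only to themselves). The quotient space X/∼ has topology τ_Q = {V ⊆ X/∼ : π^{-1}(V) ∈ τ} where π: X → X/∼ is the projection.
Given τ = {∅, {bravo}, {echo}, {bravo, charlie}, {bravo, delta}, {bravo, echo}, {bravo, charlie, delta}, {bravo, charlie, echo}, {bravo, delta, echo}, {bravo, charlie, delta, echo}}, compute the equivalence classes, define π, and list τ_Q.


X/∼ = {[bravo], [charlie], [delta=echo]}; |τ_Q| = 5.

Equivalence classes: [bravo], [charlie], [delta=echo].
Quotient map π: X → X/∼ sends bravo ↦ [bravo], charlie ↦ [charlie], delta ↦ [delta=echo], echo ↦ [delta=echo].
For each subset V ⊆ X/∼, compute π^{-1}(V) ⊆ X and check whether π^{-1}(V) ∈ τ. V is open in τ_Q iff π^{-1}(V) ∈ τ.
  V = {}: π^{-1}(V) = ∅ ∈ τ ✓.
  V = {[bravo]}: π^{-1}(V) = {bravo} ∈ τ ✓.
  V = {[charlie]}: π^{-1}(V) = {charlie} ∉ τ ✗.
  V = {[bravo], [charlie]}: π^{-1}(V) = {bravo, charlie} ∈ τ ✓.
  V = {[delta=echo]}: π^{-1}(V) = {delta, echo} ∉ τ ✗.
  V = {[bravo], [delta=echo]}: π^{-1}(V) = {bravo, delta, echo} ∈ τ ✓.
  V = {[charlie], [delta=echo]}: π^{-1}(V) = {charlie, delta, echo} ∉ τ ✗.
  V = {[bravo], [charlie], [delta=echo]}: π^{-1}(V) = {bravo, charlie, delta, echo} ∈ τ ✓.
Open sets in the quotient: τ_Q = {{}, {[bravo]}, {[bravo], [charlie]}, {[bravo], [delta=echo]}, {[bravo], [charlie], [delta=echo]}} (5 elements).


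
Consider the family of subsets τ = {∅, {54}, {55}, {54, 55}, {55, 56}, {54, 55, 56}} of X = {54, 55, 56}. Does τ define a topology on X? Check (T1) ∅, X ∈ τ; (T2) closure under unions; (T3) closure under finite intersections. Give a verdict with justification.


τ IS a topology on X.

Axiom (T1): ∅ ∈ τ? Yes; X ∈ τ? Yes.
Axiom (T2/T3): check pairwise unions and intersections of members of τ.
All pairwise intersections and unions checked — each lies in τ. Therefore τ satisfies (T1), (T2), (T3): it IS a topology on X.


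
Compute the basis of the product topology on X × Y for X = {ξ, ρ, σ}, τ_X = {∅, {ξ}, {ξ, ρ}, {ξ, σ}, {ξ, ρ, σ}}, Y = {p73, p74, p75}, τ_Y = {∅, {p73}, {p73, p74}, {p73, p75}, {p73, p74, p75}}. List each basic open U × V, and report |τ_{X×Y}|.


Basis B = {∅ × ∅, {ξ} × {p73}, {ξ} × {p73, p74}, {ξ} × {p73, p75}, {ξ, ρ} × {p73}, {ξ, σ} × {p73}, {ξ} × {p73, p74, p75}, {ξ, ρ, σ} × {p73}, {ξ, ρ} × {p73, p74}, {ξ, σ} × {p73, p74}, {ξ, ρ} × {p73, p75}, {ξ, σ} × {p73, p75}, {ξ, ρ} × {p73, p74, p75}, {ξ, σ} × {p73, p74, p75}, {ξ, ρ, σ} × {p73, p74}, {ξ, ρ, σ} × {p73, p75}, {ξ, ρ, σ} × {p73, p74, p75}}; |τ_{X×Y}| = 48.

Enumerate products U × V with U ∈ τ_X, V ∈ τ_Y (deduplicated):
  ∅ × ∅ = {} (∅)
  {ξ} × {p73} = {(ξ,p73)}
  {ξ} × {p73, p74} = {(ξ,p73), (ξ,p74)}
  {ξ} × {p73, p75} = {(ξ,p73), (ξ,p75)}
  {ξ, ρ} × {p73} = {(ξ,p73), (ρ,p73)}
  {ξ, σ} × {p73} = {(ξ,p73), (σ,p73)}
  {ξ} × {p73, p74, p75} = {(ξ,p73), (ξ,p74), (ξ,p75)}
  {ξ, ρ, σ} × {p73} = {(ξ,p73), (ρ,p73), (σ,p73)}
  {ξ, ρ} × {p73, p74} = {(ξ,p73), (ξ,p74), (ρ,p73), (ρ,p74)}
  {ξ, σ} × {p73, p74} = {(ξ,p73), (ξ,p74), (σ,p73), (σ,p74)}
  {ξ, ρ} × {p73, p75} = {(ξ,p73), (ξ,p75), (ρ,p73), (ρ,p75)}
  {ξ, σ} × {p73, p75} = {(ξ,p73), (ξ,p75), (σ,p73), (σ,p75)}
  {ξ, ρ} × {p73, p74, p75} = {(ξ,p73), (ξ,p74), (ξ,p75), (ρ,p73), (ρ,p74), (ρ,p75)}
  {ξ, σ} × {p73, p74, p75} = {(ξ,p73), (ξ,p74), (ξ,p75), (σ,p73), (σ,p74), (σ,p75)}
  {ξ, ρ, σ} × {p73, p74} = {(ξ,p73), (ξ,p74), (ρ,p73), (ρ,p74), (σ,p73), (σ,p74)}
  {ξ, ρ, σ} × {p73, p75} = {(ξ,p73), (ξ,p75), (ρ,p73), (ρ,p75), (σ,p73), (σ,p75)}
  {ξ, ρ, σ} × {p73, p74, p75} = {(ξ,p73), (ξ,p74), (ξ,p75), (ρ,p73), (ρ,p74), (ρ,p75), (σ,p73), (σ,p74), (σ,p75)}
These 17 distinct sets form the basis B.
Close under arbitrary unions to get τ_{X×Y}; counting gives |τ_{X×Y}| = 48.


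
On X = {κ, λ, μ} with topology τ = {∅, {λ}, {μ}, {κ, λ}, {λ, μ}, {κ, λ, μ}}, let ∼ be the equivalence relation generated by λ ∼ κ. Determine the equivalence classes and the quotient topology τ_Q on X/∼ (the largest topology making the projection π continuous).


X/∼ = {[κ=λ], [μ]}; |τ_Q| = 4.

Equivalence classes: [κ=λ], [μ].
Quotient map π: X → X/∼ sends κ ↦ [κ=λ], λ ↦ [κ=λ], μ ↦ [μ].
For each subset V ⊆ X/∼, compute π^{-1}(V) ⊆ X and check whether π^{-1}(V) ∈ τ. V is open in τ_Q iff π^{-1}(V) ∈ τ.
  V = {}: π^{-1}(V) = ∅ ∈ τ ✓.
  V = {[κ=λ]}: π^{-1}(V) = {κ, λ} ∈ τ ✓.
  V = {[μ]}: π^{-1}(V) = {μ} ∈ τ ✓.
  V = {[κ=λ], [μ]}: π^{-1}(V) = {κ, λ, μ} ∈ τ ✓.
Open sets in the quotient: τ_Q = {{}, {[κ=λ]}, {[μ]}, {[κ=λ], [μ]}} (4 elements).


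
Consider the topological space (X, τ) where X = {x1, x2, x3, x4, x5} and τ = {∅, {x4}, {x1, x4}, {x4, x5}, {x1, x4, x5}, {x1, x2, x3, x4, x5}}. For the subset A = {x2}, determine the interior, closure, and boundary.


int(A) = ∅, cl(A) = {x2, x3}, ∂A = {x2, x3}.

Closed sets in (X, τ) are complements of opens:
  closed(X, τ) = {∅, {x2, x3}, {x1, x2, x3}, {x2, x3, x5}, {x1, x2, x3, x5}, {x1, x2, x3, x4, x5}}.
int(A) = ⋃ {U ∈ τ : U ⊆ A}. Opens contained in A: ∅.
Taking the union of these: int(A) = ∅.
cl(A) = ⋂ {C closed : A ⊆ C}. Closed sets containing A: {x2, x3}, {x1, x2, x3}, {x2, x3, x5}, {x1, x2, x3, x5}, {x1, x2, x3, x4, x5}.
Intersecting these: cl(A) = {x2, x3}.
∂A = cl(A) ∖ int(A) = {x2, x3} ∖ ∅ = {x2, x3}.


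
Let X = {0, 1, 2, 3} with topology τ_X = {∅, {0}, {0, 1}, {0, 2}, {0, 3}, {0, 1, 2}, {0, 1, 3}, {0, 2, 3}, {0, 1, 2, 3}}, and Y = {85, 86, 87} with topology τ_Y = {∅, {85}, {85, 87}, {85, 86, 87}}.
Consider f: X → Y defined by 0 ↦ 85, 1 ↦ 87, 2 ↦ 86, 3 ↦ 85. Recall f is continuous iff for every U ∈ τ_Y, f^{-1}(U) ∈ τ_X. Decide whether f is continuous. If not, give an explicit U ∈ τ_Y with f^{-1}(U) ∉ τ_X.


f IS continuous.

Compute f^{-1}(U) for each U ∈ τ_Y:
  U = ∅: f^{-1}(U) = ∅ ∈ τ_X ✓.
  U = {85}: f^{-1}(U) = {0, 3} ∈ τ_X ✓.
  U = {85, 87}: f^{-1}(U) = {0, 1, 3} ∈ τ_X ✓.
  U = {85, 86, 87}: f^{-1}(U) = {0, 1, 2, 3} ∈ τ_X ✓.
Every preimage lies in τ_X, so f IS continuous.


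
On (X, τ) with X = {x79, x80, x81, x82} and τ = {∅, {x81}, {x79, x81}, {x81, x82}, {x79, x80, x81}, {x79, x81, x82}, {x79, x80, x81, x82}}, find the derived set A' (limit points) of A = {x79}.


A' = {x80}

For each x ∈ X, list the open sets U ∈ τ with x ∈ U, then check whether U ∩ (A ∖ {x}) ≠ ∅ for every such U.
  x = x79: open {x79, x81} ∋ x has {x79, x81} ∩ (A ∖ {x79}) = ∅, so x is NOT a limit point.
  x = x80: opens ∋ x are {x79, x80, x81}, {x79, x80, x81, x82}; each meets A ∖ {x80}, so x IS a limit point.
  x = x81: open {x81} ∋ x has {x81} ∩ (A ∖ {x81}) = ∅, so x is NOT a limit point.
  x = x82: open {x81, x82} ∋ x has {x81, x82} ∩ (A ∖ {x82}) = ∅, so x is NOT a limit point.
Collecting: A' = {x80}.


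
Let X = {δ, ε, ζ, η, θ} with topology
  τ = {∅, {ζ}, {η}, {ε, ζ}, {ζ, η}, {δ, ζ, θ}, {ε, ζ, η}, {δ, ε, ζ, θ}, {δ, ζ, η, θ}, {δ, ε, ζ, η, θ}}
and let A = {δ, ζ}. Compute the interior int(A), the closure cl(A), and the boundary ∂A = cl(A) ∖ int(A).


int(A) = {ζ}, cl(A) = {δ, ε, ζ, θ}, ∂A = {δ, ε, θ}.

Closed sets in (X, τ) are complements of opens:
  closed(X, τ) = {∅, {ε}, {η}, {δ, θ}, {ε, η}, {δ, ε, θ}, {δ, η, θ}, {δ, ε, ζ, θ}, {δ, ε, η, θ}, {δ, ε, ζ, η, θ}}.
int(A) = ⋃ {U ∈ τ : U ⊆ A}. Opens contained in A: ∅, {ζ}.
Taking the union of these: int(A) = {ζ}.
cl(A) = ⋂ {C closed : A ⊆ C}. Closed sets containing A: {δ, ε, ζ, θ}, {δ, ε, ζ, η, θ}.
Intersecting these: cl(A) = {δ, ε, ζ, θ}.
∂A = cl(A) ∖ int(A) = {δ, ε, ζ, θ} ∖ {ζ} = {δ, ε, θ}.


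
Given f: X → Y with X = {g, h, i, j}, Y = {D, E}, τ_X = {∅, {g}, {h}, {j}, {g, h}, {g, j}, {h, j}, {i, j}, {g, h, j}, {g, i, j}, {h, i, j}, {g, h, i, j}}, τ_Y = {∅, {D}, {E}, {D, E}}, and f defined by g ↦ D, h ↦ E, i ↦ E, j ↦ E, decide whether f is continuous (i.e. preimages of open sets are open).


f IS continuous.

Compute f^{-1}(U) for each U ∈ τ_Y:
  U = ∅: f^{-1}(U) = ∅ ∈ τ_X ✓.
  U = {D}: f^{-1}(U) = {g} ∈ τ_X ✓.
  U = {E}: f^{-1}(U) = {h, i, j} ∈ τ_X ✓.
  U = {D, E}: f^{-1}(U) = {g, h, i, j} ∈ τ_X ✓.
Every preimage lies in τ_X, so f IS continuous.


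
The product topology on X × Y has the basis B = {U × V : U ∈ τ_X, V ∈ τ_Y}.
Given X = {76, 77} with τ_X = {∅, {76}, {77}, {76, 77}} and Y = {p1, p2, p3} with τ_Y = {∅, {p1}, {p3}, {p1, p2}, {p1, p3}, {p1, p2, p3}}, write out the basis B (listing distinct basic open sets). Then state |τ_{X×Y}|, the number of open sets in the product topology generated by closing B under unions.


Basis B = {∅ × ∅, {76} × {p1}, {76} × {p3}, {77} × {p1}, {77} × {p3}, {76} × {p1, p2}, {76} × {p1, p3}, {76, 77} × {p1}, {76, 77} × {p3}, {77} × {p1, p2}, {77} × {p1, p3}, {76} × {p1, p2, p3}, {77} × {p1, p2, p3}, {76, 77} × {p1, p2}, {76, 77} × {p1, p3}, {76, 77} × {p1, p2, p3}}; |τ_{X×Y}| = 36.

Enumerate products U × V with U ∈ τ_X, V ∈ τ_Y (deduplicated):
  ∅ × ∅ = {} (∅)
  {76} × {p1} = {(76,p1)}
  {76} × {p3} = {(76,p3)}
  {77} × {p1} = {(77,p1)}
  {77} × {p3} = {(77,p3)}
  {76} × {p1, p2} = {(76,p1), (76,p2)}
  {76} × {p1, p3} = {(76,p1), (76,p3)}
  {76, 77} × {p1} = {(76,p1), (77,p1)}
  {76, 77} × {p3} = {(76,p3), (77,p3)}
  {77} × {p1, p2} = {(77,p1), (77,p2)}
  {77} × {p1, p3} = {(77,p1), (77,p3)}
  {76} × {p1, p2, p3} = {(76,p1), (76,p2), (76,p3)}
  {77} × {p1, p2, p3} = {(77,p1), (77,p2), (77,p3)}
  {76, 77} × {p1, p2} = {(76,p1), (76,p2), (77,p1), (77,p2)}
  {76, 77} × {p1, p3} = {(76,p1), (76,p3), (77,p1), (77,p3)}
  {76, 77} × {p1, p2, p3} = {(76,p1), (76,p2), (76,p3), (77,p1), (77,p2), (77,p3)}
These 16 distinct sets form the basis B.
Close under arbitrary unions to get τ_{X×Y}; counting gives |τ_{X×Y}| = 36.


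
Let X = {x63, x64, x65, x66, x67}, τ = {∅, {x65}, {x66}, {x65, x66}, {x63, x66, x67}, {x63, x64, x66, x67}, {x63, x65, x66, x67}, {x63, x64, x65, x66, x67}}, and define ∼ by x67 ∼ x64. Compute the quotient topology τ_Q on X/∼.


X/∼ = {[x63], [x64=x67], [x65], [x66]}; |τ_Q| = 6.

Equivalence classes: [x63], [x64=x67], [x65], [x66].
Quotient map π: X → X/∼ sends x63 ↦ [x63], x64 ↦ [x64=x67], x65 ↦ [x65], x66 ↦ [x66], x67 ↦ [x64=x67].
For each subset V ⊆ X/∼, compute π^{-1}(V) ⊆ X and check whether π^{-1}(V) ∈ τ. V is open in τ_Q iff π^{-1}(V) ∈ τ.
  V = {}: π^{-1}(V) = ∅ ∈ τ ✓.
  V = {[x63]}: π^{-1}(V) = {x63} ∉ τ ✗.
  V = {[x64=x67]}: π^{-1}(V) = {x64, x67} ∉ τ ✗.
  V = {[x63], [x64=x67]}: π^{-1}(V) = {x63, x64, x67} ∉ τ ✗.
  V = {[x65]}: π^{-1}(V) = {x65} ∈ τ ✓.
  V = {[x63], [x65]}: π^{-1}(V) = {x63, x65} ∉ τ ✗.
  V = {[x64=x67], [x65]}: π^{-1}(V) = {x64, x65, x67} ∉ τ ✗.
  V = {[x63], [x64=x67], [x65]}: π^{-1}(V) = {x63, x64, x65, x67} ∉ τ ✗.
  V = {[x66]}: π^{-1}(V) = {x66} ∈ τ ✓.
  V = {[x63], [x66]}: π^{-1}(V) = {x63, x66} ∉ τ ✗.
  V = {[x64=x67], [x66]}: π^{-1}(V) = {x64, x66, x67} ∉ τ ✗.
  V = {[x63], [x64=x67], [x66]}: π^{-1}(V) = {x63, x64, x66, x67} ∈ τ ✓.
  V = {[x65], [x66]}: π^{-1}(V) = {x65, x66} ∈ τ ✓.
  V = {[x63], [x65], [x66]}: π^{-1}(V) = {x63, x65, x66} ∉ τ ✗.
  V = {[x64=x67], [x65], [x66]}: π^{-1}(V) = {x64, x65, x66, x67} ∉ τ ✗.
  V = {[x63], [x64=x67], [x65], [x66]}: π^{-1}(V) = {x63, x64, x65, x66, x67} ∈ τ ✓.
Open sets in the quotient: τ_Q = {{}, {[x65]}, {[x66]}, {[x63], [x64=x67], [x66]}, {[x65], [x66]}, {[x63], [x64=x67], [x65], [x66]}} (6 elements).


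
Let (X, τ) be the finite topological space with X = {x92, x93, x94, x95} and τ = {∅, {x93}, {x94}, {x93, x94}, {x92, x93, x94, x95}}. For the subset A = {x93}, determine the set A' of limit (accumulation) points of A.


A' = {x92, x95}

For each x ∈ X, list the open sets U ∈ τ with x ∈ U, then check whether U ∩ (A ∖ {x}) ≠ ∅ for every such U.
  x = x92: opens ∋ x are {x92, x93, x94, x95}; each meets A ∖ {x92}, so x IS a limit point.
  x = x93: open {x93} ∋ x has {x93} ∩ (A ∖ {x93}) = ∅, so x is NOT a limit point.
  x = x94: open {x94} ∋ x has {x94} ∩ (A ∖ {x94}) = ∅, so x is NOT a limit point.
  x = x95: opens ∋ x are {x92, x93, x94, x95}; each meets A ∖ {x95}, so x IS a limit point.
Collecting: A' = {x92, x95}.


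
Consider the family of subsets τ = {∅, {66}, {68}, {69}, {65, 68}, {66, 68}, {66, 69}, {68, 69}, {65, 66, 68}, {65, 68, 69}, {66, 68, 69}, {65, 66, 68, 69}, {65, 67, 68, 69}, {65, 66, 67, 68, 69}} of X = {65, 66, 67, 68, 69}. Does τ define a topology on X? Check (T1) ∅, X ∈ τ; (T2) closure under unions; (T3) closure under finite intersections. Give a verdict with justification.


τ IS a topology on X.

Axiom (T1): ∅ ∈ τ? Yes; X ∈ τ? Yes.
Axiom (T2/T3): check pairwise unions and intersections of members of τ.
All pairwise intersections and unions checked — each lies in τ. Therefore τ satisfies (T1), (T2), (T3): it IS a topology on X.


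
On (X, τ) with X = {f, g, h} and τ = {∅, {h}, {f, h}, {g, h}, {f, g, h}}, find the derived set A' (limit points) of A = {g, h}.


A' = {f, g}

For each x ∈ X, list the open sets U ∈ τ with x ∈ U, then check whether U ∩ (A ∖ {x}) ≠ ∅ for every such U.
  x = f: opens ∋ x are {f, h}, {f, g, h}; each meets A ∖ {f}, so x IS a limit point.
  x = g: opens ∋ x are {g, h}, {f, g, h}; each meets A ∖ {g}, so x IS a limit point.
  x = h: open {h} ∋ x has {h} ∩ (A ∖ {h}) = ∅, so x is NOT a limit point.
Collecting: A' = {f, g}.


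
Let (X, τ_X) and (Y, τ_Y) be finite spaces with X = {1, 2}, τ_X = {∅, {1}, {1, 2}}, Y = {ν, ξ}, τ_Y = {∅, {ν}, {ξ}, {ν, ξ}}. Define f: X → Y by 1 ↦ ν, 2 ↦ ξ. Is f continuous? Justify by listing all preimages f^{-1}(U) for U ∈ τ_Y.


f is NOT continuous.

Compute f^{-1}(U) for each U ∈ τ_Y:
  U = ∅: f^{-1}(U) = ∅ ∈ τ_X ✓.
  U = {ν}: f^{-1}(U) = {1} ∈ τ_X ✓.
  U = {ξ}: f^{-1}(U) = {2} ∉ τ_X ✗.
  U = {ν, ξ}: f^{-1}(U) = {1, 2} ∈ τ_X ✓.
Found U = {ξ} with f^{-1}(U) = {2} not in τ_X. Therefore f is NOT continuous.


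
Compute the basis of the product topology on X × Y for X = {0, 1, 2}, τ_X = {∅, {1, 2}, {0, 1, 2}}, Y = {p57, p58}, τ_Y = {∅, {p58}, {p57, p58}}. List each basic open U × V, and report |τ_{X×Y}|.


Basis B = {∅ × ∅, {1, 2} × {p58}, {0, 1, 2} × {p58}, {1, 2} × {p57, p58}, {0, 1, 2} × {p57, p58}}; |τ_{X×Y}| = 6.

Enumerate products U × V with U ∈ τ_X, V ∈ τ_Y (deduplicated):
  ∅ × ∅ = {} (∅)
  {1, 2} × {p58} = {(1,p58), (2,p58)}
  {0, 1, 2} × {p58} = {(0,p58), (1,p58), (2,p58)}
  {1, 2} × {p57, p58} = {(1,p57), (1,p58), (2,p57), (2,p58)}
  {0, 1, 2} × {p57, p58} = {(0,p57), (0,p58), (1,p57), (1,p58), (2,p57), (2,p58)}
These 5 distinct sets form the basis B.
Close under arbitrary unions to get τ_{X×Y}; counting gives |τ_{X×Y}| = 6.


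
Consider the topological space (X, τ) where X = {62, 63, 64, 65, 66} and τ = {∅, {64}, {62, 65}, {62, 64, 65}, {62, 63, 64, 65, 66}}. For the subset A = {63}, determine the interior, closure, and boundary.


int(A) = ∅, cl(A) = {63, 66}, ∂A = {63, 66}.

Closed sets in (X, τ) are complements of opens:
  closed(X, τ) = {∅, {63, 66}, {63, 64, 66}, {62, 63, 65, 66}, {62, 63, 64, 65, 66}}.
int(A) = ⋃ {U ∈ τ : U ⊆ A}. Opens contained in A: ∅.
Taking the union of these: int(A) = ∅.
cl(A) = ⋂ {C closed : A ⊆ C}. Closed sets containing A: {63, 66}, {63, 64, 66}, {62, 63, 65, 66}, {62, 63, 64, 65, 66}.
Intersecting these: cl(A) = {63, 66}.
∂A = cl(A) ∖ int(A) = {63, 66} ∖ ∅ = {63, 66}.


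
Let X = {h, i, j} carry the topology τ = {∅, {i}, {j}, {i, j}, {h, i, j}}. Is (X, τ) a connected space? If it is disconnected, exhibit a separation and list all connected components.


(X, τ) is connected.

Find clopen sets (U ∈ τ with X ∖ U ∈ τ):
  U = ∅, X ∖ U = {h, i, j} — both open, so U is clopen.
  U = {h, i, j}, X ∖ U = ∅ — both open, so U is clopen.
Only trivial clopens (∅ and X) exist, so (X, τ) is connected.
Compute connected components by grouping points that agree on all clopens:
  component: {h, i, j}


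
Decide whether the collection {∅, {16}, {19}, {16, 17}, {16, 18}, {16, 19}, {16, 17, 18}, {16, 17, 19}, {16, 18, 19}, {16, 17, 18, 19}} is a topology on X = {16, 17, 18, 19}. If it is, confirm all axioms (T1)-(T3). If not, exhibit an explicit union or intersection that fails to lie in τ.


τ IS a topology on X.

Axiom (T1): ∅ ∈ τ? Yes; X ∈ τ? Yes.
Axiom (T2/T3): check pairwise unions and intersections of members of τ.
All pairwise intersections and unions checked — each lies in τ. Therefore τ satisfies (T1), (T2), (T3): it IS a topology on X.


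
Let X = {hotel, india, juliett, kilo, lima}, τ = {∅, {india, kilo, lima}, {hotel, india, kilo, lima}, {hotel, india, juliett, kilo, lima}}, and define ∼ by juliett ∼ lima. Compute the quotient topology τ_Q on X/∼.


X/∼ = {[hotel], [india], [juliett=lima], [kilo]}; |τ_Q| = 2.

Equivalence classes: [hotel], [india], [juliett=lima], [kilo].
Quotient map π: X → X/∼ sends hotel ↦ [hotel], india ↦ [india], juliett ↦ [juliett=lima], kilo ↦ [kilo], lima ↦ [juliett=lima].
For each subset V ⊆ X/∼, compute π^{-1}(V) ⊆ X and check whether π^{-1}(V) ∈ τ. V is open in τ_Q iff π^{-1}(V) ∈ τ.
  V = {}: π^{-1}(V) = ∅ ∈ τ ✓.
  V = {[hotel]}: π^{-1}(V) = {hotel} ∉ τ ✗.
  V = {[india]}: π^{-1}(V) = {india} ∉ τ ✗.
  V = {[hotel], [india]}: π^{-1}(V) = {hotel, india} ∉ τ ✗.
  V = {[juliett=lima]}: π^{-1}(V) = {juliett, lima} ∉ τ ✗.
  V = {[hotel], [juliett=lima]}: π^{-1}(V) = {hotel, juliett, lima} ∉ τ ✗.
  V = {[india], [juliett=lima]}: π^{-1}(V) = {india, juliett, lima} ∉ τ ✗.
  V = {[hotel], [india], [juliett=lima]}: π^{-1}(V) = {hotel, india, juliett, lima} ∉ τ ✗.
  V = {[kilo]}: π^{-1}(V) = {kilo} ∉ τ ✗.
  V = {[hotel], [kilo]}: π^{-1}(V) = {hotel, kilo} ∉ τ ✗.
  V = {[india], [kilo]}: π^{-1}(V) = {india, kilo} ∉ τ ✗.
  V = {[hotel], [india], [kilo]}: π^{-1}(V) = {hotel, india, kilo} ∉ τ ✗.
  V = {[juliett=lima], [kilo]}: π^{-1}(V) = {juliett, kilo, lima} ∉ τ ✗.
  V = {[hotel], [juliett=lima], [kilo]}: π^{-1}(V) = {hotel, juliett, kilo, lima} ∉ τ ✗.
  V = {[india], [juliett=lima], [kilo]}: π^{-1}(V) = {india, juliett, kilo, lima} ∉ τ ✗.
  V = {[hotel], [india], [juliett=lima], [kilo]}: π^{-1}(V) = {hotel, india, juliett, kilo, lima} ∈ τ ✓.
Open sets in the quotient: τ_Q = {{}, {[hotel], [india], [juliett=lima], [kilo]}} (2 elements).


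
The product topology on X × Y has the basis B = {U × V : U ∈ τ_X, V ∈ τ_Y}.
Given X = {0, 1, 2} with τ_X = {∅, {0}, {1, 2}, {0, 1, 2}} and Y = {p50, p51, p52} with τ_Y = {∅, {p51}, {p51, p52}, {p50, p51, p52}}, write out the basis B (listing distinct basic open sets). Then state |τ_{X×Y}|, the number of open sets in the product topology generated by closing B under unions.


Basis B = {∅ × ∅, {0} × {p51}, {0} × {p51, p52}, {1, 2} × {p51}, {0} × {p50, p51, p52}, {0, 1, 2} × {p51}, {1, 2} × {p51, p52}, {0, 1, 2} × {p51, p52}, {1, 2} × {p50, p51, p52}, {0, 1, 2} × {p50, p51, p52}}; |τ_{X×Y}| = 16.

Enumerate products U × V with U ∈ τ_X, V ∈ τ_Y (deduplicated):
  ∅ × ∅ = {} (∅)
  {0} × {p51} = {(0,p51)}
  {0} × {p51, p52} = {(0,p51), (0,p52)}
  {1, 2} × {p51} = {(1,p51), (2,p51)}
  {0} × {p50, p51, p52} = {(0,p50), (0,p51), (0,p52)}
  {0, 1, 2} × {p51} = {(0,p51), (1,p51), (2,p51)}
  {1, 2} × {p51, p52} = {(1,p51), (1,p52), (2,p51), (2,p52)}
  {0, 1, 2} × {p51, p52} = {(0,p51), (0,p52), (1,p51), (1,p52), (2,p51), (2,p52)}
  {1, 2} × {p50, p51, p52} = {(1,p50), (1,p51), (1,p52), (2,p50), (2,p51), (2,p52)}
  {0, 1, 2} × {p50, p51, p52} = {(0,p50), (0,p51), (0,p52), (1,p50), (1,p51), (1,p52), (2,p50), (2,p51), (2,p52)}
These 10 distinct sets form the basis B.
Close under arbitrary unions to get τ_{X×Y}; counting gives |τ_{X×Y}| = 16.


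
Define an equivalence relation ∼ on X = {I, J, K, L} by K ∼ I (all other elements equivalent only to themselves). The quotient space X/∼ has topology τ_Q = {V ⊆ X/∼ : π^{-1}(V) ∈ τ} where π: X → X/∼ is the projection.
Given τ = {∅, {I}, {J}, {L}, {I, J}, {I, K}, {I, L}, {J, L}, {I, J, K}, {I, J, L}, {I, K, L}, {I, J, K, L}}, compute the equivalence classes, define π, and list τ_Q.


X/∼ = {[I=K], [J], [L]}; |τ_Q| = 8.

Equivalence classes: [I=K], [J], [L].
Quotient map π: X → X/∼ sends I ↦ [I=K], J ↦ [J], K ↦ [I=K], L ↦ [L].
For each subset V ⊆ X/∼, compute π^{-1}(V) ⊆ X and check whether π^{-1}(V) ∈ τ. V is open in τ_Q iff π^{-1}(V) ∈ τ.
  V = {}: π^{-1}(V) = ∅ ∈ τ ✓.
  V = {[I=K]}: π^{-1}(V) = {I, K} ∈ τ ✓.
  V = {[J]}: π^{-1}(V) = {J} ∈ τ ✓.
  V = {[I=K], [J]}: π^{-1}(V) = {I, J, K} ∈ τ ✓.
  V = {[L]}: π^{-1}(V) = {L} ∈ τ ✓.
  V = {[I=K], [L]}: π^{-1}(V) = {I, K, L} ∈ τ ✓.
  V = {[J], [L]}: π^{-1}(V) = {J, L} ∈ τ ✓.
  V = {[I=K], [J], [L]}: π^{-1}(V) = {I, J, K, L} ∈ τ ✓.
Open sets in the quotient: τ_Q = {{}, {[I=K]}, {[J]}, {[I=K], [J]}, {[L]}, {[I=K], [L]}, {[J], [L]}, {[I=K], [J], [L]}} (8 elements).


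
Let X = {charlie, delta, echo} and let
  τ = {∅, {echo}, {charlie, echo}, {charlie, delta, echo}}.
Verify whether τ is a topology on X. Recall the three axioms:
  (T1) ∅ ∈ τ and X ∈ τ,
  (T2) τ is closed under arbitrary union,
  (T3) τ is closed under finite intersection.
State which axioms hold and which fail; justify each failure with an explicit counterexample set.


τ IS a topology on X.

Axiom (T1): ∅ ∈ τ? Yes; X ∈ τ? Yes.
Axiom (T2/T3): check pairwise unions and intersections of members of τ.
All pairwise intersections and unions checked — each lies in τ. Therefore τ satisfies (T1), (T2), (T3): it IS a topology on X.


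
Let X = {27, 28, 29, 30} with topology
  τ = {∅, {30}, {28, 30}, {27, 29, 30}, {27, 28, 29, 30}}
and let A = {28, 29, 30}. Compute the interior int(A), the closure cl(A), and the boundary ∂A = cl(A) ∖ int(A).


int(A) = {28, 30}, cl(A) = {27, 28, 29, 30}, ∂A = {27, 29}.

Closed sets in (X, τ) are complements of opens:
  closed(X, τ) = {∅, {28}, {27, 29}, {27, 28, 29}, {27, 28, 29, 30}}.
int(A) = ⋃ {U ∈ τ : U ⊆ A}. Opens contained in A: ∅, {30}, {28, 30}.
Taking the union of these: int(A) = {28, 30}.
cl(A) = ⋂ {C closed : A ⊆ C}. Closed sets containing A: {27, 28, 29, 30}.
Intersecting these: cl(A) = {27, 28, 29, 30}.
∂A = cl(A) ∖ int(A) = {27, 28, 29, 30} ∖ {28, 30} = {27, 29}.


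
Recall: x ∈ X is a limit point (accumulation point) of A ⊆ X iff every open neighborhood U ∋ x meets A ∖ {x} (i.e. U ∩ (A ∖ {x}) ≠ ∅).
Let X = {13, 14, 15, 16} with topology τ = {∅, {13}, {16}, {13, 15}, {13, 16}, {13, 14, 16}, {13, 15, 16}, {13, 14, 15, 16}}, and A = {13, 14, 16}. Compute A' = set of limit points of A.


A' = {14, 15}

For each x ∈ X, list the open sets U ∈ τ with x ∈ U, then check whether U ∩ (A ∖ {x}) ≠ ∅ for every such U.
  x = 13: open {13} ∋ x has {13} ∩ (A ∖ {13}) = ∅, so x is NOT a limit point.
  x = 14: opens ∋ x are {13, 14, 16}, {13, 14, 15, 16}; each meets A ∖ {14}, so x IS a limit point.
  x = 15: opens ∋ x are {13, 15}, {13, 15, 16}, {13, 14, 15, 16}; each meets A ∖ {15}, so x IS a limit point.
  x = 16: open {16} ∋ x has {16} ∩ (A ∖ {16}) = ∅, so x is NOT a limit point.
Collecting: A' = {14, 15}.


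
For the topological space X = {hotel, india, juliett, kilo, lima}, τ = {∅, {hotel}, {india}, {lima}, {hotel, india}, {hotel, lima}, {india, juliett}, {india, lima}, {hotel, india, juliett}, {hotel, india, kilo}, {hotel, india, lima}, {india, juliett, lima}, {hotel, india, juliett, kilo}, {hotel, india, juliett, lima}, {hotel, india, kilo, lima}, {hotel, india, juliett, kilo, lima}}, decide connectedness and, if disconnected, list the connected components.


(X, τ) is disconnected; components = [{lima}, {hotel, india, juliett, kilo}].

Find clopen sets (U ∈ τ with X ∖ U ∈ τ):
  U = ∅, X ∖ U = {hotel, india, juliett, kilo, lima} — both open, so U is clopen.
  U = {lima}, X ∖ U = {hotel, india, juliett, kilo} — both open, so U is clopen.
  U = {hotel, india, juliett, kilo}, X ∖ U = {lima} — both open, so U is clopen.
  U = {hotel, india, juliett, kilo, lima}, X ∖ U = ∅ — both open, so U is clopen.
Nontrivial clopen(s) exist: e.g. {lima}. So (X, τ) is disconnected.
Compute connected components by grouping points that agree on all clopens:
  component: {lima}
  component: {hotel, india, juliett, kilo}


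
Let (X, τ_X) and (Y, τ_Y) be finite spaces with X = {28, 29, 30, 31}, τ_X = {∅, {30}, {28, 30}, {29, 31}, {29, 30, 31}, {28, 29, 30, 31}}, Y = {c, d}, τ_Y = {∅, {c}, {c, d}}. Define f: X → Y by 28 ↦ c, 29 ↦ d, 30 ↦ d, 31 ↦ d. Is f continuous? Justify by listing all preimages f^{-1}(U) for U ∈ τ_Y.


f is NOT continuous.

Compute f^{-1}(U) for each U ∈ τ_Y:
  U = ∅: f^{-1}(U) = ∅ ∈ τ_X ✓.
  U = {c}: f^{-1}(U) = {28} ∉ τ_X ✗.
  U = {c, d}: f^{-1}(U) = {28, 29, 30, 31} ∈ τ_X ✓.
Found U = {c} with f^{-1}(U) = {28} not in τ_X. Therefore f is NOT continuous.


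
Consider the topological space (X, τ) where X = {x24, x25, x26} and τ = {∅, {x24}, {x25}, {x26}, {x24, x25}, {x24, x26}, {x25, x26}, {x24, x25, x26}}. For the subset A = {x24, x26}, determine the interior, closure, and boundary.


int(A) = {x24, x26}, cl(A) = {x24, x26}, ∂A = ∅.

Closed sets in (X, τ) are complements of opens:
  closed(X, τ) = {∅, {x24}, {x25}, {x26}, {x24, x25}, {x24, x26}, {x25, x26}, {x24, x25, x26}}.
int(A) = ⋃ {U ∈ τ : U ⊆ A}. Opens contained in A: ∅, {x24}, {x26}, {x24, x26}.
Taking the union of these: int(A) = {x24, x26}.
cl(A) = ⋂ {C closed : A ⊆ C}. Closed sets containing A: {x24, x26}, {x24, x25, x26}.
Intersecting these: cl(A) = {x24, x26}.
∂A = cl(A) ∖ int(A) = {x24, x26} ∖ {x24, x26} = ∅.


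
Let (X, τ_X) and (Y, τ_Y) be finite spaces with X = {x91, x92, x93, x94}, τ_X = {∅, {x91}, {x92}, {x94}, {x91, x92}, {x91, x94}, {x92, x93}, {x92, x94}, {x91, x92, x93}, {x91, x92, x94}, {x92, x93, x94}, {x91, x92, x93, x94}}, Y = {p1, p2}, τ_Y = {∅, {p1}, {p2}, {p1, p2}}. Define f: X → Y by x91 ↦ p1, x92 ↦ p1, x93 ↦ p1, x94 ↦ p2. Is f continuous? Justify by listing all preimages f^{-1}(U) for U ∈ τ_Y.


f IS continuous.

Compute f^{-1}(U) for each U ∈ τ_Y:
  U = ∅: f^{-1}(U) = ∅ ∈ τ_X ✓.
  U = {p1}: f^{-1}(U) = {x91, x92, x93} ∈ τ_X ✓.
  U = {p2}: f^{-1}(U) = {x94} ∈ τ_X ✓.
  U = {p1, p2}: f^{-1}(U) = {x91, x92, x93, x94} ∈ τ_X ✓.
Every preimage lies in τ_X, so f IS continuous.
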